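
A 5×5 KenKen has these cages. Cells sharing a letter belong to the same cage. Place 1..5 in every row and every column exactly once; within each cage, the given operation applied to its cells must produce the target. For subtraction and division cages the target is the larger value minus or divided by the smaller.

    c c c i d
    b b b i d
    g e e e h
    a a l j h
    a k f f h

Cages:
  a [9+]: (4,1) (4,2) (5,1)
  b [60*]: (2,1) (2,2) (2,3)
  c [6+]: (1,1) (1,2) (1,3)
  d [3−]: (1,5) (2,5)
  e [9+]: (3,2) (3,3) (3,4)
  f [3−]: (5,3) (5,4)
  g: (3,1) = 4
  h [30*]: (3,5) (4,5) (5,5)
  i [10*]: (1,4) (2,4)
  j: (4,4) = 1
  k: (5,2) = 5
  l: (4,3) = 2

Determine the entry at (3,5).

Cage g is given, which forces (3,1) = 4.
L is a freebie; hence (4,3) = 2.
Cage j is a single given cell, so (4,4) = 1.
Cage k is a single given cell, which forces (5,2) = 5.
The two cells of cage f must have difference 3, leaving (5,3) = 1.
Cage f's pair has difference 3, which forces (5,4) = 4.
Column 3 now contains 1; hence (1,3) = 3.
Cage e has sum 9, which forces (3,2) = 1.
Column 3 already has 3; hence (3,3) = 5.
Row 3 already has 5, leaving (3,4) = 3.
Row 3 now contains 3, so (3,5) = 2.
Cage a needs sum 9, which forces (4,1) = 3.
The 3 cells of cage a must have sum 9, which forces (4,2) = 4.
Row 4 now contains 3, so (4,5) = 5.
Row 5 already has 1; hence (5,1) = 2.
2 is placed in column 5, so (5,5) = 3.
2 is placed in column 1, which forces (1,1) = 1.
1 is placed in column 2, which forces (1,2) = 2.
2 is placed in row 1, so (1,4) = 5.
1 is placed in row 1; hence (1,5) = 4.
3 is placed in column 1; hence (2,1) = 5.
Column 2 already has 4; hence (2,2) = 3.
5 is placed in column 3, so (2,3) = 4.
5 is placed in column 4, leaving (2,4) = 2.
Column 5 now contains 4, leaving (2,5) = 1.
The full grid is 1 2 3 5 4 / 5 3 4 2 1 / 4 1 5 3 2 / 3 4 2 1 5 / 2 5 1 4 3.

2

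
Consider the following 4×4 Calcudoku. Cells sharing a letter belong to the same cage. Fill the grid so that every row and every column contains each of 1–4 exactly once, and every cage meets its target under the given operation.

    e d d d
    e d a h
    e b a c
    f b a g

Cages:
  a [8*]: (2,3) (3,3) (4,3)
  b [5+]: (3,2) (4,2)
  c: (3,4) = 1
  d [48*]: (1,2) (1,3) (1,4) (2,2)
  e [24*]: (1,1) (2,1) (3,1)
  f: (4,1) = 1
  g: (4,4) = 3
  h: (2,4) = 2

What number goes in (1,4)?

4

H is a freebie, leaving (2,4) = 2.
Cage c is given, which forces (3,4) = 1.
Cage f is given; hence (4,1) = 1.
Cage g is given; hence (4,4) = 3.
3 is placed in column 4, which forces (1,4) = 4.
Row 2 now contains 2; hence (2,2) = 4.
Cage a needs product 8, so (2,3) = 1.
Cage b needs two cells with sum 5, so (3,2) = 3.
Cage b needs two cells with sum 5; hence (4,2) = 2.
Row 4 already has 2, which forces (4,3) = 4.
Cage e has product 24, which forces (1,1) = 2.
Column 2 now contains 3; hence (1,2) = 1.
Column 3 now contains 1, so (1,3) = 3.
Row 2 already has 4, leaving (2,1) = 3.
Cage e needs product 24, which forces (3,1) = 4.
Column 3 already has 4, so (3,3) = 2.
Filled in: 2 1 3 4 / 3 4 1 2 / 4 3 2 1 / 1 2 4 3.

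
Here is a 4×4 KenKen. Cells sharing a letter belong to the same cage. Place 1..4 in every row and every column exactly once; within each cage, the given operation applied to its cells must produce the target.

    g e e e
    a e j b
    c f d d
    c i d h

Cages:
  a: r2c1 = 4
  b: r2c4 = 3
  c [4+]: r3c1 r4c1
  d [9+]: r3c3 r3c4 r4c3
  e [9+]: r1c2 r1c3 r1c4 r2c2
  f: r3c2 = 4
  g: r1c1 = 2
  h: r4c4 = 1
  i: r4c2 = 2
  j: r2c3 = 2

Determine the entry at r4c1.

3

Cage g is a single given cell; hence r1c1 = 2.
Cage a is a single given cell, so r2c1 = 4.
Cage j is a single given cell, which forces r2c3 = 2.
Cage b is given, which forces r2c4 = 3.
Cage f is given, so r3c2 = 4.
Row 3 already has 4, which forces r3c4 = 2.
I is a freebie, so r4c2 = 2.
Cage h is given; hence r4c4 = 1.
Cage e needs sum 9, leaving r1c2 = 3.
Cage e needs sum 9, which forces r1c3 = 1.
1 is placed in column 4, leaving r1c4 = 4.
3 is placed in row 2, leaving r2c2 = 1.
Cage c needs two cells with sum 4, leaving r3c1 = 1.
Cage d has sum 9, which forces r3c3 = 3.
1 is placed in row 4; hence r4c1 = 3.
Cage d needs sum 9; hence r4c3 = 4.
Completed grid: 2 3 1 4 / 4 1 2 3 / 1 4 3 2 / 3 2 4 1.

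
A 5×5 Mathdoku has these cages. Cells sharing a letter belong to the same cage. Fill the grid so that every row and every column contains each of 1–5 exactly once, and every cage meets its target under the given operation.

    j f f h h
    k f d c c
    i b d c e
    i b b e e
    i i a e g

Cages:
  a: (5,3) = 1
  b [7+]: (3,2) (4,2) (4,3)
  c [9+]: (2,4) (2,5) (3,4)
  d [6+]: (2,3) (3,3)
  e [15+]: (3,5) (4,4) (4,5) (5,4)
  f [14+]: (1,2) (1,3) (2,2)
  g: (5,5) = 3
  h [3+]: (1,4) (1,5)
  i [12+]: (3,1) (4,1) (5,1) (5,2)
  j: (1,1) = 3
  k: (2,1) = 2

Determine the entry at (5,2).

Cage j is a single given cell; hence (1,1) = 3.
Cage f has sum 14, so (1,2) = 4.
The 3 cells of cage f must have sum 14, leaving (1,3) = 5.
K is a freebie, so (2,1) = 2.
Cage f needs sum 14, leaving (2,2) = 5.
A is a freebie; hence (5,3) = 1.
G is a freebie, leaving (5,5) = 3.
Column 3 now contains 1, leaving (2,3) = 4.
4 is placed in row 2, so (2,5) = 1.
Cage d needs two cells with sum 6, which forces (3,3) = 2.
Column 3 now contains 2, which forces (4,3) = 3.
Row 5 now contains 3; hence (5,2) = 2.
Cage h's pair has sum 3, which forces (1,4) = 1.
Column 5 now contains 1, leaving (1,5) = 2.
Row 2 now contains 1, which forces (2,4) = 3.
The 3 cells of cage b must have sum 7, which forces (3,2) = 3.
Cage c has sum 9, which forces (3,4) = 5.
Row 3 already has 5, which forces (3,5) = 4.
Column 2 already has 2, which forces (4,2) = 1.
Column 5 already has 4, so (4,5) = 5.
Column 4 already has 5, leaving (5,4) = 4.
Row 3 now contains 4, which forces (3,1) = 1.
Row 4 now contains 5, leaving (4,1) = 4.
Column 4 already has 4, which forces (4,4) = 2.
Row 5 now contains 4, which forces (5,1) = 5.
Filled in: 3 4 5 1 2 / 2 5 4 3 1 / 1 3 2 5 4 / 4 1 3 2 5 / 5 2 1 4 3.

2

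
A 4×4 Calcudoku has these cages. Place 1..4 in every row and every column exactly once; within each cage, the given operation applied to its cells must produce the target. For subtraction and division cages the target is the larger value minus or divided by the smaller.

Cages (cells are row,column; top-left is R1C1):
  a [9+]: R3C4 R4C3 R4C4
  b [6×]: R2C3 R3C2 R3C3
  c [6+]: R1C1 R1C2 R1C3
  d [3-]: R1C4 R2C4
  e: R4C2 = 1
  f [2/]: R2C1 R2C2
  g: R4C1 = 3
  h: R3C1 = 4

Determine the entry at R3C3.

1

Cage h is given, leaving R3C1 = 4.
Cage g is given, which forces R4C1 = 3.
E is a freebie, leaving R4C2 = 1.
The 3 cells of cage a must have sum 9, leaving R3C4 = 3.
Cage b has product 6; hence R2C3 = 3.
3 is placed in row 3, so R3C2 = 2.
Cage b needs product 6, which forces R3C3 = 1.
The 3 cells of cage c must have sum 6, leaving R1C1 = 1.
2 is placed in column 2, so R1C2 = 3.
Column 3 now contains 1, leaving R1C3 = 2.
Row 1 already has 1; hence R1C4 = 4.
Cage f's pair has quotient 2, so R2C1 = 2.
2 is placed in column 2; hence R2C2 = 4.
4 is placed in column 4, which forces R2C4 = 1.
Column 3 already has 2, leaving R4C3 = 4.
4 is placed in column 4; hence R4C4 = 2.
The full grid is 1 3 2 4 / 2 4 3 1 / 4 2 1 3 / 3 1 4 2.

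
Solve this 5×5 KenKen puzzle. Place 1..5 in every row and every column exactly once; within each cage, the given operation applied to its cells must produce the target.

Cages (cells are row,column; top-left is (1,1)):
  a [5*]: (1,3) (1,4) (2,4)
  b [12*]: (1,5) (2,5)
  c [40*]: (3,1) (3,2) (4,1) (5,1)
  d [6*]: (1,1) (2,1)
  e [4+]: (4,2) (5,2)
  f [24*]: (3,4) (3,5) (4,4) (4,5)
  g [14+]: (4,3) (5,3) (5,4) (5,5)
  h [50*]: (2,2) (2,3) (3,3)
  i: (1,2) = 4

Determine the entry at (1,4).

5

I is a freebie, so (1,2) = 4.
Cage a has product 5, leaving (1,3) = 1.
The 3 cells of cage a must have product 5; hence (1,4) = 5.
Row 1 now contains 4, which forces (1,5) = 3.
The 3 cells of cage h must have product 50, which forces (2,2) = 5.
Cage h needs product 50, which forces (2,3) = 2.
The 3 cells of cage a must have product 5, which forces (2,4) = 1.
Column 5 now contains 3, leaving (2,5) = 4.
Cage h needs product 50; hence (3,3) = 5.
Row 1 now contains 3, which forces (1,1) = 2.
2 is placed in row 2, which forces (2,1) = 3.
Cage g has sum 14, which forces (5,4) = 2.
The 4 cells of cage g must have sum 14, which forces (5,5) = 5.
The 4 cells of cage c must have product 40, so (3,2) = 2.
2 is placed in row 3, leaving (3,5) = 1.
Cage c has product 40; hence (4,1) = 5.
1 is placed in column 5; hence (4,5) = 2.
1 is placed in row 3, leaving (3,1) = 4.
4 is placed in row 3, so (3,4) = 3.
Column 4 now contains 3, so (4,4) = 4.
Cage c has product 40, which forces (5,1) = 1.
Row 5 now contains 1, leaving (5,2) = 3.
Row 5 now contains 3, so (5,3) = 4.
Column 2 now contains 3, which forces (4,2) = 1.
4 is placed in row 4; hence (4,3) = 3.
The full grid is 2 4 1 5 3 / 3 5 2 1 4 / 4 2 5 3 1 / 5 1 3 4 2 / 1 3 4 2 5.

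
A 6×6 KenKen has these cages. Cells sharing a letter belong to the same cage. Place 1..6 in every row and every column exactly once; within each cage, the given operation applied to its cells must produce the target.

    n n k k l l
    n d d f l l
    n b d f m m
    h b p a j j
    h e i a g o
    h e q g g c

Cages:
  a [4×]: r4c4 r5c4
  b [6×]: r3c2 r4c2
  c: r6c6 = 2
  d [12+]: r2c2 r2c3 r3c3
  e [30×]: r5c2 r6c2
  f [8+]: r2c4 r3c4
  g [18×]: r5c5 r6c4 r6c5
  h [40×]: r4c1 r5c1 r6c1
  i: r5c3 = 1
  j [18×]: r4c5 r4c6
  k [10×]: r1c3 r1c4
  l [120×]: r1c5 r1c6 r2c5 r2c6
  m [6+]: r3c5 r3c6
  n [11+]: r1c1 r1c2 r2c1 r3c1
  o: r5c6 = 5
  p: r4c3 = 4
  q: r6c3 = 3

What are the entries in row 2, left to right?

6 4 2 3 5 1

Cage p is a single given cell, so r4c3 = 4.
Row 4 now contains 4, which forces r4c4 = 1.
Cage i is a single given cell, leaving r5c3 = 1.
1 is placed in column 4, so r5c4 = 4.
Cage o is a single given cell, which forces r5c6 = 5.
Q is a freebie, which forces r6c3 = 3.
Row 6 already has 3, so r6c4 = 6.
Cage c is a single given cell, so r6c6 = 2.
Cage h has product 40, which forces r4c1 = 5.
Row 5 already has 5, which forces r5c1 = 2.
Row 5 already has 5, leaving r5c2 = 6.
Cage g needs product 18, leaving r5c5 = 3.
The 3 cells of cage h must have product 40, leaving r6c1 = 4.
Row 6 already has 6; hence r6c2 = 5.
Row 6 now contains 2, so r6c5 = 1.
The 4 cells of cage n must have sum 11, leaving r1c2 = 1.
1 is placed in column 2; hence r2c2 = 4.
Column 5 now contains 3, so r4c5 = 6.
Cage j needs two cells with product 18, leaving r4c6 = 3.
Cage l needs product 120, which forces r1c5 = 4.
Cage l needs product 120, which forces r1c6 = 6.
Cage l has product 120; hence r2c5 = 5.
Cage l needs product 120, so r2c6 = 1.
The two cells of cage b must have product 6; hence r3c2 = 3.
Row 3 already has 3; hence r3c4 = 5.
5 is placed in column 5, leaving r3c5 = 2.
Column 6 now contains 1, leaving r3c6 = 4.
3 is placed in row 4, so r4c2 = 2.
Row 1 now contains 6, leaving r1c1 = 3.
Cage k's pair has product 10, which forces r1c3 = 5.
Column 4 now contains 5; hence r1c4 = 2.
Cage n has sum 11, so r2c1 = 6.
Cage d needs sum 12, which forces r2c3 = 2.
Row 2 now contains 5, which forces r2c4 = 3.
The 4 cells of cage n must have sum 11, which forces r3c1 = 1.
2 is placed in row 3, leaving r3c3 = 6.
Filled in: 3 1 5 2 4 6 / 6 4 2 3 5 1 / 1 3 6 5 2 4 / 5 2 4 1 6 3 / 2 6 1 4 3 5 / 4 5 3 6 1 2.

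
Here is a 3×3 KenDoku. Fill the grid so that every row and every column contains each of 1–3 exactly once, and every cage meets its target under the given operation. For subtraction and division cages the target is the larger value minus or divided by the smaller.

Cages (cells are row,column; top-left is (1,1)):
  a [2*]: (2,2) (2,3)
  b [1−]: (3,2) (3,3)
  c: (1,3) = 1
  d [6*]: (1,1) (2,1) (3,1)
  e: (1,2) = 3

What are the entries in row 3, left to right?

1 2 3

E is a freebie; hence (1,2) = 3.
Cage c is a single given cell, which forces (1,3) = 1.
1 is placed in column 3, leaving (2,3) = 2.
Column 3 now contains 2, so (3,3) = 3.
1 is placed in row 1; hence (1,1) = 2.
Cage d has product 6, so (2,1) = 3.
Row 2 already has 2, which forces (2,2) = 1.
Cage d has product 6, so (3,1) = 1.
The two cells of cage b must have difference 1, leaving (3,2) = 2.
Filled in: 2 3 1 / 3 1 2 / 1 2 3.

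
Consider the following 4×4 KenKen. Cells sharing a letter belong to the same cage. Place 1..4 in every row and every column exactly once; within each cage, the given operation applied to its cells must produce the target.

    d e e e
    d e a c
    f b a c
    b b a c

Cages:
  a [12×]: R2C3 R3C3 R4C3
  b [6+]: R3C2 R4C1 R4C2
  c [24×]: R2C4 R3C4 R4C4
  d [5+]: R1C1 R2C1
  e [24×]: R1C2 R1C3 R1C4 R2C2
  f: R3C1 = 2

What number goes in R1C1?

4

Cage f is a single given cell, leaving R3C1 = 2.
The only place for 3 in column 1 is R4C1.
Cage b has sum 6, which forces R3C2 = 1.
The 3 cells of cage b must have sum 6, leaving R4C2 = 2.
2 is placed in row 4, so R4C4 = 4.
Cage c has product 24, which forces R2C4 = 2.
Column 4 now contains 4, which forces R3C4 = 3.
Row 4 already has 4, which forces R4C3 = 1.
Column 3 now contains 1; hence R1C3 = 2.
2 is placed in column 4, so R1C4 = 1.
Cage a needs product 12, leaving R2C3 = 3.
Row 3 now contains 3, which forces R3C3 = 4.
Row 1 already has 1, leaving R1C1 = 4.
The 4 cells of cage e must have product 24, which forces R1C2 = 3.
Cage d needs two cells with sum 5, so R2C1 = 1.
Row 2 now contains 3, so R2C2 = 4.
The full grid is 4 3 2 1 / 1 4 3 2 / 2 1 4 3 / 3 2 1 4.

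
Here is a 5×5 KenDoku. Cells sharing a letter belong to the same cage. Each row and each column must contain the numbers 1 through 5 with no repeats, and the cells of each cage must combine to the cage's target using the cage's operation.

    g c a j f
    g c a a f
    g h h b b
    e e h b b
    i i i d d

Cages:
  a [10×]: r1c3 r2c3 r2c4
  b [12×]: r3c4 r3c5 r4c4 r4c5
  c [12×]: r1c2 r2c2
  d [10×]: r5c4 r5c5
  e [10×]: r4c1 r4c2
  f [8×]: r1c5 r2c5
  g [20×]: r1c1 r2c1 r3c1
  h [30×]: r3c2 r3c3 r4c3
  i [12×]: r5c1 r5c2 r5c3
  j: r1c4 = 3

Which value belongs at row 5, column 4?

2

Cage j is given; hence r1c4 = 3.
Row 1 now contains 3; hence r1c2 = 4.
4 is placed in row 1, leaving r1c5 = 2.
The two cells of cage c must have product 12, so r2c2 = 3.
Column 5 now contains 2, which forces r2c5 = 4.
Column 2 now contains 3, so r5c2 = 1.
Column 5 now contains 2, which forces r5c5 = 5.
Cage g needs product 20, so r3c1 = 4.
4 is placed in row 3, which forces r3c4 = 1.
Row 3 already has 1, which forces r3c5 = 3.
1 is placed in column 4, leaving r4c4 = 4.
3 is placed in column 5; hence r4c5 = 1.
Column 1 already has 4, which forces r5c1 = 3.
3 is placed in row 5; hence r5c3 = 4.
Row 5 now contains 5; hence r5c4 = 2.
Cage a needs product 10; hence r1c3 = 1.
Cage a has product 10; hence r2c3 = 2.
Column 4 now contains 2, leaving r2c4 = 5.
2 is placed in column 3, which forces r3c3 = 5.
Cage h has product 30, leaving r4c3 = 3.
Row 1 now contains 1, which forces r1c1 = 5.
Row 2 already has 5; hence r2c1 = 1.
Row 3 now contains 5, leaving r3c2 = 2.
Column 1 already has 5, leaving r4c1 = 2.
Column 2 already has 2, which forces r4c2 = 5.
Filled in: 5 4 1 3 2 / 1 3 2 5 4 / 4 2 5 1 3 / 2 5 3 4 1 / 3 1 4 2 5.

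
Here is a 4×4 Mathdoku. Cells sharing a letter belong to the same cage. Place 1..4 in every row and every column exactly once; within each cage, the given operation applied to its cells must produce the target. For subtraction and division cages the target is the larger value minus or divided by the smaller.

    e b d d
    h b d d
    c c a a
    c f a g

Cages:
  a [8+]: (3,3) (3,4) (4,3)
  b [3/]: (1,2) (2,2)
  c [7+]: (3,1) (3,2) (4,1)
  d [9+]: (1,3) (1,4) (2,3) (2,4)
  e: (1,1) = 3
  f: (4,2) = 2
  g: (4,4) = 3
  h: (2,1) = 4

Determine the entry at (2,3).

1

E is a freebie; hence (1,1) = 3.
3 is placed in row 1, leaving (1,2) = 1.
H is a freebie; hence (2,1) = 4.
Column 2 now contains 1, leaving (2,2) = 3.
Cage f is a single given cell; hence (4,2) = 2.
G is a freebie, leaving (4,4) = 3.
Cage c has sum 7, so (3,1) = 2.
Column 2 already has 2; hence (3,2) = 4.
Cage a needs sum 8, so (3,3) = 3.
4 is placed in row 3, leaving (3,4) = 1.
Row 4 already has 2; hence (4,1) = 1.
1 is placed in row 4, so (4,3) = 4.
Column 3 now contains 4, so (1,3) = 2.
The 4 cells of cage d must have sum 9, which forces (1,4) = 4.
Cage d needs sum 9, so (2,3) = 1.
Column 4 now contains 1, so (2,4) = 2.
Completed grid: 3 1 2 4 / 4 3 1 2 / 2 4 3 1 / 1 2 4 3.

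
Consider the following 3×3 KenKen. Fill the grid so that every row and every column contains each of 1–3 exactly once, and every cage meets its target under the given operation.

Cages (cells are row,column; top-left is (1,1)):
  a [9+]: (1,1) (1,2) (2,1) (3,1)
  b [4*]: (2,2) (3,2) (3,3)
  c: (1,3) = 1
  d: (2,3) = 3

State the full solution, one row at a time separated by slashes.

2 3 1 / 1 2 3 / 3 1 2

Cage a needs sum 9; hence (1,2) = 3.
C is a freebie, leaving (1,3) = 1.
Cage b has product 4, leaving (2,2) = 2.
Cage d is a single given cell; hence (2,3) = 3.
Cage b needs product 4, so (3,2) = 1.
The 3 cells of cage b must have product 4; hence (3,3) = 2.
Row 1 already has 1, so (1,1) = 2.
3 is placed in row 2, leaving (2,1) = 1.
Row 3 now contains 2; hence (3,1) = 3.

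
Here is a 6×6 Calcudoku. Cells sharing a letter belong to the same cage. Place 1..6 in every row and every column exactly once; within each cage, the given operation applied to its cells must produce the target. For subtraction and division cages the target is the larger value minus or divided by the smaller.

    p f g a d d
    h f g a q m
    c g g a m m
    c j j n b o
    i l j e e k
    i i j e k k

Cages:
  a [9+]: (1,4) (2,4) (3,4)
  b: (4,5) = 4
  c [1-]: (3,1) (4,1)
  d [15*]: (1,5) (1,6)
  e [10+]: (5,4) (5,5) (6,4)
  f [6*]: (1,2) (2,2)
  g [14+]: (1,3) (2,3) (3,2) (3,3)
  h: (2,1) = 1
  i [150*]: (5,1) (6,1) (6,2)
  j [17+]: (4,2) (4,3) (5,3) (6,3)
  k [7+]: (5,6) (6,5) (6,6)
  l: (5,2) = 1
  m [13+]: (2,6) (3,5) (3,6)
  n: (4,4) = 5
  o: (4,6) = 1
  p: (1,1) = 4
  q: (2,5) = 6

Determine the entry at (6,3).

Cage p is given, so (1,1) = 4.
Cage h is a single given cell; hence (2,1) = 1.
Q is a freebie, leaving (2,5) = 6.
N is a freebie, so (4,4) = 5.
Cage b is a single given cell, so (4,5) = 4.
O is a freebie, so (4,6) = 1.
Cage i has product 150, which forces (5,1) = 5.
Cage l is a single given cell, which forces (5,2) = 1.
The 3 cells of cage i must have product 150, which forces (6,1) = 6.
Cage i needs product 150, which forces (6,2) = 5.
Cage j needs sum 17; hence (4,2) = 6.
The 4 cells of cage j must have sum 17, so (5,3) = 6.
6 is placed in row 5, which forces (5,4) = 4.
Row 5 already has 4, which forces (5,6) = 2.
Cage a needs sum 9, which forces (2,4) = 2.
2 is placed in row 5, leaving (5,5) = 3.
The 3 cells of cage e must have sum 10, so (6,4) = 3.
Row 6 already has 3; hence (6,6) = 4.
Cage f needs two cells with product 6, so (1,2) = 2.
Column 5 already has 3, which forces (1,5) = 5.
Cage d's pair has product 15, leaving (1,6) = 3.
Row 2 already has 2, so (2,2) = 3.
4 is placed in column 6; hence (2,6) = 5.
Column 2 now contains 3, so (3,2) = 4.
Column 5 already has 5, leaving (3,5) = 2.
Column 6 now contains 3, so (3,6) = 6.
The 4 cells of cage j must have sum 17, so (4,3) = 3.
Row 6 already has 3, which forces (6,3) = 2.
The 3 cells of cage k must have sum 7, so (6,5) = 1.
Row 1 already has 3, so (1,3) = 1.
Cage a has sum 9; hence (1,4) = 6.
Row 2 now contains 5, so (2,3) = 4.
Row 3 now contains 2, so (3,1) = 3.
Cage g needs sum 14, leaving (3,3) = 5.
Row 3 already has 6, leaving (3,4) = 1.
3 is placed in row 4, which forces (4,1) = 2.
Completed grid: 4 2 1 6 5 3 / 1 3 4 2 6 5 / 3 4 5 1 2 6 / 2 6 3 5 4 1 / 5 1 6 4 3 2 / 6 5 2 3 1 4.

2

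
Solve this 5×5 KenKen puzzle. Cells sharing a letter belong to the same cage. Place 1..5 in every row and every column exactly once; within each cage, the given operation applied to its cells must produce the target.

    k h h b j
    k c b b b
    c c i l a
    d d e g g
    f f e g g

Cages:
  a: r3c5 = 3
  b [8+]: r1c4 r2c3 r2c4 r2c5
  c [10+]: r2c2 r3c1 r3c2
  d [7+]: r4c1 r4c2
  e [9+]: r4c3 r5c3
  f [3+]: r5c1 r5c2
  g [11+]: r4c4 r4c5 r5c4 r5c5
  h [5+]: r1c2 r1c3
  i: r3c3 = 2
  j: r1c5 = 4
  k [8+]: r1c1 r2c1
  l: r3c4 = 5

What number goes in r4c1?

4

Cage j is a single given cell, which forces r1c5 = 4.
Cage i is a single given cell; hence r3c3 = 2.
Cage l is given; hence r3c4 = 5.
Cage a is a single given cell, which forces r3c5 = 3.
Cage h needs two cells with sum 5, so r1c2 = 2.
Cage h's pair has sum 5, leaving r1c3 = 3.
Row 1 now contains 2, so r1c4 = 1.
Cage c has sum 10, which forces r2c2 = 5.
Column 2 now contains 2, which forces r5c2 = 1.
3 is placed in row 1, so r1c1 = 5.
Row 2 now contains 5, so r2c1 = 3.
Cage c needs sum 10, which forces r3c1 = 1.
Column 2 now contains 1, so r3c2 = 4.
Column 1 now contains 3; hence r4c1 = 4.
Column 2 already has 4, so r4c2 = 3.
Row 4 now contains 4, so r4c3 = 5.
Row 4 now contains 3, which forces r4c4 = 2.
Cage g has sum 11, so r4c5 = 1.
Row 5 already has 1, leaving r5c1 = 2.
Column 3 already has 5, which forces r5c3 = 4.
Column 4 now contains 2, so r5c4 = 3.
Cage g has sum 11, leaving r5c5 = 5.
Column 3 now contains 4, so r2c3 = 1.
Column 4 now contains 2, which forces r2c4 = 4.
1 is placed in column 5, leaving r2c5 = 2.
Completed grid: 5 2 3 1 4 / 3 5 1 4 2 / 1 4 2 5 3 / 4 3 5 2 1 / 2 1 4 3 5.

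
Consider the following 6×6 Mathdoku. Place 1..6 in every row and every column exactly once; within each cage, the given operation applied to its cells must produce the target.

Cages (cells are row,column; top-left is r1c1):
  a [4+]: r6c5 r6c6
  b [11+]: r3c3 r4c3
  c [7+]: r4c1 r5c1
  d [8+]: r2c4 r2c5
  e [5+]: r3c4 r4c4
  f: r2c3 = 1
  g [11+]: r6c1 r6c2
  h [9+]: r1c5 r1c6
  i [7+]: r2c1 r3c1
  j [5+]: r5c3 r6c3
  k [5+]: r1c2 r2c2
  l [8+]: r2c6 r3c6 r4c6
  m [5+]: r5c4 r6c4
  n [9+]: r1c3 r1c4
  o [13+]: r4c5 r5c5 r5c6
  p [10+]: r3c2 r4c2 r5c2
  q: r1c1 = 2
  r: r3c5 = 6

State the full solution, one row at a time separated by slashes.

2 1 4 5 3 6 / 3 4 1 6 2 5 / 4 3 5 2 6 1 / 1 5 6 3 4 2 / 6 2 3 1 5 4 / 5 6 2 4 1 3

Q is a freebie, leaving r1c1 = 2.
F is a freebie; hence r2c3 = 1.
Cage r is given, so r3c5 = 6.
6 is placed in row 3, so r3c3 = 5.
The two cells of cage b must have sum 11, which forces r4c3 = 6.
Row 1 needs a 1, and only r1c2 is open for it.
Cage k needs two cells with sum 5, which forces r2c2 = 4.
In row 5, 1 can only go at r5c4, so r5c4 = 1.
Cage m's pair has sum 5, so r6c4 = 4.
In row 6, 2 can only go at r6c3, so r6c3 = 2.
2 is placed in column 3, so r5c3 = 3.
Column 3 already has 3, so r1c3 = 4.
Cage n needs two cells with sum 9, so r1c4 = 5.
Row 1 already has 5, which forces r1c5 = 3.
Row 1 already has 5, which forces r1c6 = 6.
Column 6 already has 6; hence r5c6 = 4.
Column 5 now contains 3; hence r6c5 = 1.
1 is placed in row 6, which forces r6c6 = 3.
Cage c needs two cells with sum 7, which forces r4c1 = 1.
Cage o needs sum 13; hence r4c5 = 4.
Row 5 already has 4, so r5c1 = 6.
Cage o has sum 13, so r5c5 = 5.
Column 1 now contains 6, which forces r6c1 = 5.
Row 6 already has 5, which forces r6c2 = 6.
Column 1 now contains 6, so r2c1 = 3.
The two cells of cage d must have sum 8, which forces r2c4 = 6.
Column 5 now contains 5, so r2c5 = 2.
Row 2 now contains 2, so r2c6 = 5.
Column 1 already has 1, which forces r3c1 = 4.
Cage p has sum 10; hence r3c2 = 3.
Row 3 already has 3, leaving r3c4 = 2.
The 3 cells of cage l must have sum 8, so r3c6 = 1.
Cage p needs sum 10; hence r4c2 = 5.
Column 4 already has 2, which forces r4c4 = 3.
Column 6 now contains 5, which forces r4c6 = 2.
Row 5 already has 5, which forces r5c2 = 2.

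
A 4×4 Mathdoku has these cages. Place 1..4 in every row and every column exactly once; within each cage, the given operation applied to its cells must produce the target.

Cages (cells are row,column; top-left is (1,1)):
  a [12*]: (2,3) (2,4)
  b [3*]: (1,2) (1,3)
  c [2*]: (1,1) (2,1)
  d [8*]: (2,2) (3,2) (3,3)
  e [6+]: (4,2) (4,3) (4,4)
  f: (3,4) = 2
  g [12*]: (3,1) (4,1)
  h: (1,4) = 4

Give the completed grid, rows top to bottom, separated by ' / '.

Cage h is a single given cell; hence (1,4) = 4.
Column 4 already has 4; hence (2,4) = 3.
Cage f is given; hence (3,4) = 2.
2 is placed in column 4, which forces (4,4) = 1.
Cage d has product 8; hence (2,2) = 2.
Row 2 now contains 3; hence (2,3) = 4.
Column 3 already has 4, which forces (3,3) = 1.
Column 2 now contains 2, which forces (4,2) = 3.
Row 4 now contains 3; hence (4,3) = 2.
Cage c's pair has product 2, leaving (1,1) = 2.
Column 2 already has 3, leaving (1,2) = 1.
Column 3 already has 1; hence (1,3) = 3.
Row 2 already has 2, so (2,1) = 1.
The two cells of cage g must have product 12, which forces (3,1) = 3.
1 is placed in row 3, which forces (3,2) = 4.
Row 4 now contains 3; hence (4,1) = 4.

2 1 3 4 / 1 2 4 3 / 3 4 1 2 / 4 3 2 1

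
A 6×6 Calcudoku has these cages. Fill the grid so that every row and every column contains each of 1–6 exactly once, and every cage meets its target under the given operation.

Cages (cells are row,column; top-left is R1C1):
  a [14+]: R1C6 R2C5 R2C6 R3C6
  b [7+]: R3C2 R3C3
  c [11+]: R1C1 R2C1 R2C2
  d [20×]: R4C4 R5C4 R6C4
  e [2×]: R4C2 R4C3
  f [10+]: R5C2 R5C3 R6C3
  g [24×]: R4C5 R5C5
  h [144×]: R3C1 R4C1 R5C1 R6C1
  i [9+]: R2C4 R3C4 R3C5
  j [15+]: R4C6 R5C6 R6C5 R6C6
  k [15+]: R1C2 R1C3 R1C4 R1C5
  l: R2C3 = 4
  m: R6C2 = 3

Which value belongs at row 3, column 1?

3

Cage l is given, so R2C3 = 4.
Cage m is given, leaving R6C2 = 3.
Column 1 needs a 1, and only R2C1 is open for it.
In column 1, 5 can only go at R1C1, so R1C1 = 5.
Cage c needs sum 11, leaving R2C2 = 5.
Row 1 needs a 1, and only R1C6 is open for it.
The 4 cells of cage a must have sum 14; hence R2C6 = 6.
Cage j has sum 15, so R6C5 = 5.
Cage j has sum 15, so R6C6 = 2.
The only place for 2 in row 5 is R5C1.
In column 5, 1 can only go at R3C5, so R3C5 = 1.
The only place for 2 in row 3 is R3C2.
Cage b's pair has sum 7, which forces R3C3 = 5.
Row 3 already has 5, so R3C4 = 6.
Row 3 already has 5; hence R3C6 = 4.
Column 2 already has 2, leaving R4C2 = 1.
The two cells of cage e must have product 2, leaving R4C3 = 2.
Column 3 already has 5, which forces R5C3 = 3.
Row 5 already has 3; hence R5C6 = 5.
The 4 cells of cage k must have sum 15, which forces R1C2 = 4.
Column 3 now contains 3, leaving R1C3 = 6.
The 3 cells of cage i must have sum 9, leaving R2C4 = 2.
Cage a has sum 14, so R2C5 = 3.
Row 3 already has 4, leaving R3C1 = 3.
The 3 cells of cage d must have product 20, so R4C4 = 5.
Column 6 now contains 5, so R4C6 = 3.
Cage f has sum 10; hence R5C2 = 6.
Row 5 already has 6, leaving R5C5 = 4.
The 3 cells of cage f must have sum 10, leaving R6C3 = 1.
Row 6 now contains 1, so R6C4 = 4.
Column 4 now contains 2, which forces R1C4 = 3.
3 is placed in column 5, leaving R1C5 = 2.
The 4 cells of cage h must have product 144; hence R4C1 = 4.
4 is placed in column 5; hence R4C5 = 6.
4 is placed in row 5, so R5C4 = 1.
Row 6 now contains 4, so R6C1 = 6.
Completed grid: 5 4 6 3 2 1 / 1 5 4 2 3 6 / 3 2 5 6 1 4 / 4 1 2 5 6 3 / 2 6 3 1 4 5 / 6 3 1 4 5 2.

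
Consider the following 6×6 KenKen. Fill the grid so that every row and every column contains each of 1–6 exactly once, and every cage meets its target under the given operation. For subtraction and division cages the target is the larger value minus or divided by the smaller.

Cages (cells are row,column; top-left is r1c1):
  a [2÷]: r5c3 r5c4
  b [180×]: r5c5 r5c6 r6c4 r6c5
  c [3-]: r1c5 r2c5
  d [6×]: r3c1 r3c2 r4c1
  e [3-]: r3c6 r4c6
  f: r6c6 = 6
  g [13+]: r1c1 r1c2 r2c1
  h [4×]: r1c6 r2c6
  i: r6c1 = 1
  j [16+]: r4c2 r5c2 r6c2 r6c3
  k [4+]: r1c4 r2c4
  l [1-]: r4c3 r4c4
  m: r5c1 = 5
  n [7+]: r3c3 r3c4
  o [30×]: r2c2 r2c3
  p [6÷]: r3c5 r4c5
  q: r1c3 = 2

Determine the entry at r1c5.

Cage q is a single given cell, which forces r1c3 = 2.
Cage m is given, so r5c1 = 5.
Cage i is given, which forces r6c1 = 1.
Cage f is a single given cell; hence r6c6 = 6.
Cage d has product 6, leaving r3c2 = 1.
Row 3 now contains 1, so r3c5 = 6.
Column 5 already has 6, which forces r4c5 = 1.
Cage c's pair has difference 3; hence r1c5 = 5.
Cage c's pair has difference 3, which forces r2c5 = 2.
Column 5 already has 5, leaving r6c5 = 3.
Column 5 now contains 3; hence r5c5 = 4.
The 4 cells of cage b must have product 180, which forces r5c6 = 3.
Row 6 already has 3; hence r6c4 = 5.
Cage j needs sum 16, which forces r4c2 = 4.
Cage j has sum 16, leaving r5c2 = 6.
Cage a's pair has quotient 2, leaving r5c3 = 1.
Cage a's pair has quotient 2, leaving r5c4 = 2.
The 4 cells of cage j must have sum 16, leaving r6c2 = 2.
Row 6 already has 5, leaving r6c3 = 4.
Column 2 now contains 6; hence r1c2 = 3.
Row 1 already has 3, so r1c4 = 1.
1 is placed in row 1, which forces r1c6 = 4.
Column 2 now contains 6, which forces r2c2 = 5.
The two cells of cage o must have product 30, so r2c3 = 6.
Column 4 now contains 1, which forces r2c4 = 3.
Column 6 now contains 4, which forces r2c6 = 1.
The two cells of cage n must have sum 7, so r3c3 = 3.
Cage n needs two cells with sum 7, so r3c4 = 4.
The two cells of cage l must have difference 1, so r4c3 = 5.
Cage l's pair has difference 1, which forces r4c4 = 6.
Row 4 already has 5, which forces r4c6 = 2.
Row 1 already has 4, so r1c1 = 6.
6 is placed in row 2; hence r2c1 = 4.
Row 3 already has 3, which forces r3c1 = 2.
Column 6 now contains 2, so r3c6 = 5.
Row 4 already has 2, which forces r4c1 = 3.
Completed grid: 6 3 2 1 5 4 / 4 5 6 3 2 1 / 2 1 3 4 6 5 / 3 4 5 6 1 2 / 5 6 1 2 4 3 / 1 2 4 5 3 6.

5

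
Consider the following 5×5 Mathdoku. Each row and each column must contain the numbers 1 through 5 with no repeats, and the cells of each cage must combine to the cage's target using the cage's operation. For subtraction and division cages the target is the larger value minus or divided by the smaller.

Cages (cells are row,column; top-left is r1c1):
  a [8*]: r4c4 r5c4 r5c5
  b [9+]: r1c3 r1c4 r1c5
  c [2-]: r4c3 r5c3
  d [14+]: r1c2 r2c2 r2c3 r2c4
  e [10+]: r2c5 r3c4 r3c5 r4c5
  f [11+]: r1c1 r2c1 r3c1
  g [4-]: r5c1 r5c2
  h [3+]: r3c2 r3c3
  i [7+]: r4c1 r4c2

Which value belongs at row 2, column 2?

3

The only place for 3 in row 5 is r5c3.
In column 1, 1 can only go at r5c1, so r5c1 = 1.
Cage a has product 8, leaving r4c4 = 1.
1 is placed in row 5, which forces r5c2 = 5.
Row 4 already has 1, so r4c3 = 5.
Cage d needs sum 14; hence r2c4 = 5.
The only place for 1 in row 1 is r1c3.
Cage b needs sum 9, which forces r1c4 = 3.
The 3 cells of cage b must have sum 9, which forces r1c5 = 5.
Cage h needs two cells with sum 3, so r3c2 = 1.
1 is placed in column 3, leaving r3c3 = 2.
Row 3 now contains 2, leaving r3c4 = 4.
Row 3 already has 4; hence r3c5 = 3.
Column 4 already has 4, which forces r5c4 = 2.
Row 5 already has 2; hence r5c5 = 4.
The 4 cells of cage d must have sum 14, which forces r1c2 = 2.
The 4 cells of cage d must have sum 14, which forces r2c2 = 3.
Column 3 now contains 2; hence r2c3 = 4.
The 4 cells of cage e must have sum 10, which forces r2c5 = 1.
Row 3 already has 4, which forces r3c1 = 5.
Column 2 already has 3, leaving r4c2 = 4.
4 is placed in column 5; hence r4c5 = 2.
2 is placed in row 1, which forces r1c1 = 4.
Row 2 now contains 4; hence r2c1 = 2.
Row 4 already has 4, so r4c1 = 3.
The full grid is 4 2 1 3 5 / 2 3 4 5 1 / 5 1 2 4 3 / 3 4 5 1 2 / 1 5 3 2 4.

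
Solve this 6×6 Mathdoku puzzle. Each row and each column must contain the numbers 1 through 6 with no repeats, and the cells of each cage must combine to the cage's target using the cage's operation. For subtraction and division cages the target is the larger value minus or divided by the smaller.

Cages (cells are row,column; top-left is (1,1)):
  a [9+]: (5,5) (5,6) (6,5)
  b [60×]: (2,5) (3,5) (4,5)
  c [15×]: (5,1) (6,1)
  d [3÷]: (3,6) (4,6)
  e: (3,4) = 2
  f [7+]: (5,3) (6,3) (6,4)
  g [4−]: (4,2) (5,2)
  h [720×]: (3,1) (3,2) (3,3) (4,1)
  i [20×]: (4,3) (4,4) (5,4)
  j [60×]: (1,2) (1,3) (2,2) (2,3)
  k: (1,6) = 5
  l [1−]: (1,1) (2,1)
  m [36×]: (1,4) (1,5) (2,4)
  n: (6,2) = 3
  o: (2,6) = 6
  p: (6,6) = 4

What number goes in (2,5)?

Cage k is given, which forces (1,6) = 5.
O is a freebie, which forces (2,6) = 6.
E is a freebie; hence (3,4) = 2.
The 4 cells of cage h must have product 720, leaving (4,1) = 6.
N is a freebie, which forces (6,2) = 3.
Cage p is given, which forces (6,6) = 4.
2 is placed in column 4, which forces (2,4) = 3.
Cage c needs two cells with product 15, so (5,1) = 3.
3 is placed in row 6, so (6,1) = 5.
Row 6 now contains 5, leaving (6,3) = 2.
4 is placed in row 6, leaving (6,4) = 1.
Row 6 now contains 1, so (6,5) = 6.
5 is placed in column 1, which forces (3,1) = 4.
Cage i has product 20, which forces (4,3) = 1.
Row 4 already has 1, which forces (4,6) = 3.
The 3 cells of cage f must have sum 7, which forces (5,3) = 4.
Row 5 now contains 4, which forces (5,4) = 5.
Column 3 now contains 4; hence (2,3) = 5.
5 is placed in row 2; hence (2,5) = 4.
Column 3 now contains 5; hence (3,3) = 6.
Cage b needs product 60, leaving (3,5) = 3.
Column 6 already has 3, leaving (3,6) = 1.
Column 4 already has 5; hence (4,4) = 4.
Column 5 now contains 4, which forces (4,5) = 5.
Column 6 already has 1, leaving (5,6) = 2.
Cage j has product 60, which forces (1,2) = 4.
Column 3 now contains 6, which forces (1,3) = 3.
Column 4 now contains 4, which forces (1,4) = 6.
Column 5 already has 3, so (1,5) = 2.
The 4 cells of cage j must have product 60, leaving (2,2) = 1.
6 is placed in row 3, so (3,2) = 5.
Row 4 now contains 5, so (4,2) = 2.
The two cells of cage g must have difference 4, which forces (5,2) = 6.
Row 5 already has 2, which forces (5,5) = 1.
Row 1 now contains 2; hence (1,1) = 1.
Row 2 already has 1, which forces (2,1) = 2.
Completed grid: 1 4 3 6 2 5 / 2 1 5 3 4 6 / 4 5 6 2 3 1 / 6 2 1 4 5 3 / 3 6 4 5 1 2 / 5 3 2 1 6 4.

4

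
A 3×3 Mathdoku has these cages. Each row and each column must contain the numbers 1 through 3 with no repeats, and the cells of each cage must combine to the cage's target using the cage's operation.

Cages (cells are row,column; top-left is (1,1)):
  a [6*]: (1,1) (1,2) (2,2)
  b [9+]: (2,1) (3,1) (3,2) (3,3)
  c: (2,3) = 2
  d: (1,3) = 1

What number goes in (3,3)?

Cage d is a single given cell, leaving (1,3) = 1.
Cage b needs sum 9, so (2,1) = 3.
Cage c is a single given cell, leaving (2,3) = 2.
Column 3 already has 2, which forces (3,3) = 3.
Column 1 now contains 3; hence (1,1) = 2.
Cage a has product 6, leaving (1,2) = 3.
Row 2 now contains 2, so (2,2) = 1.
2 is placed in column 1, leaving (3,1) = 1.
1 is placed in column 2, so (3,2) = 2.
The full grid is 2 3 1 / 3 1 2 / 1 2 3.

3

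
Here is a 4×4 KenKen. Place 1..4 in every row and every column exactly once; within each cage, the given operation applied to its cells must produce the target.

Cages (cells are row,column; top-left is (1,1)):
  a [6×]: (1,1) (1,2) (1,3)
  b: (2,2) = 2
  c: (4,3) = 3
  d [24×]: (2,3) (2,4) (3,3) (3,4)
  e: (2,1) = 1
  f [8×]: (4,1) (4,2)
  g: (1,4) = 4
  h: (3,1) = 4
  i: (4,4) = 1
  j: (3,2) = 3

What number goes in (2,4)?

3

G is a freebie, which forces (1,4) = 4.
E is a freebie, so (2,1) = 1.
B is a freebie, so (2,2) = 2.
Row 2 already has 2, so (2,4) = 3.
Cage h is a single given cell; hence (3,1) = 4.
J is a freebie, so (3,2) = 3.
4 is placed in column 1, so (4,1) = 2.
Column 2 now contains 2, leaving (4,2) = 4.
Cage c is a single given cell; hence (4,3) = 3.
Cage i is a single given cell, which forces (4,4) = 1.
Column 1 already has 2; hence (1,1) = 3.
Column 2 already has 3, so (1,2) = 1.
The 3 cells of cage a must have product 6; hence (1,3) = 2.
3 is placed in row 2; hence (2,3) = 4.
Cage d has product 24, which forces (3,3) = 1.
1 is placed in column 4, so (3,4) = 2.
Filled in: 3 1 2 4 / 1 2 4 3 / 4 3 1 2 / 2 4 3 1.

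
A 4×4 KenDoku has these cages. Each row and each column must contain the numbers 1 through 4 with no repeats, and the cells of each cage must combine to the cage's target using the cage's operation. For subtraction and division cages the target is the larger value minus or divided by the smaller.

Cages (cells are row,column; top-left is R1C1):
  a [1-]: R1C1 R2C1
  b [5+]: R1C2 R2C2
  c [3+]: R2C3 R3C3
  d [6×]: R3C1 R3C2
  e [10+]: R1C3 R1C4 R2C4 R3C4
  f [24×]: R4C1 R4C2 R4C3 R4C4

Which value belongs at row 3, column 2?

3

In row 3, 4 can only go at R3C4, so R3C4 = 4.
Row 3 needs a 1, and only R3C3 is open for it.
Column 3 now contains 1, leaving R2C3 = 2.
Column 3 already has 2, leaving R1C3 = 3.
The 4 cells of cage e must have sum 10; hence R1C4 = 2.
The 4 cells of cage e must have sum 10, which forces R2C4 = 1.
Column 3 already has 3, which forces R4C3 = 4.
1 is placed in column 4; hence R4C4 = 3.
Row 1 now contains 2; hence R1C1 = 4.
The two cells of cage b must have sum 5, leaving R1C2 = 1.
Cage a needs two cells with difference 1, so R2C1 = 3.
The two cells of cage b must have sum 5, so R2C2 = 4.
3 is placed in column 1; hence R3C1 = 2.
Row 3 now contains 2, so R3C2 = 3.
2 is placed in column 1, which forces R4C1 = 1.
Column 2 already has 1, leaving R4C2 = 2.
The full grid is 4 1 3 2 / 3 4 2 1 / 2 3 1 4 / 1 2 4 3.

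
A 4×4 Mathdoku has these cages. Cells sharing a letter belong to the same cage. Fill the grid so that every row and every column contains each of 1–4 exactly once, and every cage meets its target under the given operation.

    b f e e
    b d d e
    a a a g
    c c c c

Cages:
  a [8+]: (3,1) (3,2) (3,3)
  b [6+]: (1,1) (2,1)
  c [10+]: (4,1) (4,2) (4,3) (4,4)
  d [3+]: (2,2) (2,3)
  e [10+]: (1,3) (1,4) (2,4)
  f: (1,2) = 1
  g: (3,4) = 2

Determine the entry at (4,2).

Cage f is a single given cell, leaving (1,2) = 1.
Column 2 already has 1, so (2,2) = 2.
Row 2 already has 2, so (2,3) = 1.
Cage g is given, leaving (3,4) = 2.
Cage b needs two cells with sum 6, leaving (1,1) = 2.
The 3 cells of cage e must have sum 10, leaving (1,3) = 3.
Column 4 now contains 2, leaving (1,4) = 4.
Row 2 already has 2, which forces (2,1) = 4.
Cage e has sum 10, so (2,4) = 3.
Cage a has sum 8; hence (3,1) = 1.
3 is placed in column 3, which forces (3,3) = 4.
Column 1 now contains 1, leaving (4,1) = 3.
Row 4 now contains 3, leaving (4,2) = 4.
4 is placed in column 3, so (4,3) = 2.
Column 4 now contains 3, which forces (4,4) = 1.
Row 3 already has 4, so (3,2) = 3.
Completed grid: 2 1 3 4 / 4 2 1 3 / 1 3 4 2 / 3 4 2 1.

4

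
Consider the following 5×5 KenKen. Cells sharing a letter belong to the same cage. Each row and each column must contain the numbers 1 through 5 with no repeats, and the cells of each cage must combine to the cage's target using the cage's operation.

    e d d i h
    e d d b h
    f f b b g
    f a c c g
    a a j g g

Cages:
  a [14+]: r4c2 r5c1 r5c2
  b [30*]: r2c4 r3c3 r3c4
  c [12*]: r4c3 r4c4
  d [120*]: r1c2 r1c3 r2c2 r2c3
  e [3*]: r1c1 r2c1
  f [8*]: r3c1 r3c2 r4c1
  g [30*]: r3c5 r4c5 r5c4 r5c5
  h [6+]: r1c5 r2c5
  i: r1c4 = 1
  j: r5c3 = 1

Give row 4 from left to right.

2 5 3 4 1

I is a freebie, so r1c4 = 1.
Cage a needs sum 14; hence r4c2 = 5.
Cage a has sum 14, so r5c1 = 5.
Cage a needs sum 14; hence r5c2 = 4.
J is a freebie, which forces r5c3 = 1.
Row 1 already has 1, leaving r1c1 = 3.
Row 1 now contains 3; hence r1c2 = 2.
The two cells of cage e must have product 3, which forces r2c1 = 1.
2 is placed in column 2, which forces r2c2 = 3.
2 is placed in column 2, which forces r3c2 = 1.
Cage g needs product 30, which forces r3c5 = 5.
Cage g has product 30, leaving r4c5 = 1.
Column 5 now contains 5; hence r1c5 = 4.
Cage b has product 30; hence r2c4 = 5.
Cage h's pair has sum 6; hence r2c5 = 2.
Column 5 already has 2; hence r5c5 = 3.
Row 1 already has 4, so r1c3 = 5.
Row 2 already has 5; hence r2c3 = 4.
4 is placed in column 3; hence r4c3 = 3.
Row 4 already has 3, so r4c4 = 4.
Row 5 now contains 3, which forces r5c4 = 2.
The 3 cells of cage f must have product 8, which forces r3c1 = 4.
Column 3 already has 3, so r3c3 = 2.
Column 4 already has 2; hence r3c4 = 3.
Row 4 already has 4, so r4c1 = 2.
The full grid is 3 2 5 1 4 / 1 3 4 5 2 / 4 1 2 3 5 / 2 5 3 4 1 / 5 4 1 2 3.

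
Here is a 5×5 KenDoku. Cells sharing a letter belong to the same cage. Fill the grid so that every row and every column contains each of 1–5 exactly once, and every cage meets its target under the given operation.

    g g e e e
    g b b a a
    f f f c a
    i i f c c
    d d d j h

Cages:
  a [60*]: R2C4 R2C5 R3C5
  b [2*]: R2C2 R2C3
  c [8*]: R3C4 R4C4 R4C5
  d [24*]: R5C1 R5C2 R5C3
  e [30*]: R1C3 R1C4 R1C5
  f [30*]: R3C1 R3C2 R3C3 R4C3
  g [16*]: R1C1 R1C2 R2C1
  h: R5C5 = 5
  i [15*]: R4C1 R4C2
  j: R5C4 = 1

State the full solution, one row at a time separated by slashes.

Cage j is given; hence R5C4 = 1.
Cage h is a single given cell, so R5C5 = 5.
The 3 cells of cage a must have product 60, leaving R2C4 = 5.
Cage c needs product 8; hence R4C5 = 1.
Cage e has product 30; hence R1C3 = 5.
Row 1 needs a 1, and only R1C1 is open for it.
Cage g needs product 16, so R1C2 = 4.
Cage g has product 16, which forces R2C1 = 4.
4 is placed in row 2, leaving R2C5 = 3.
3 is placed in column 5; hence R3C5 = 4.
The 3 cells of cage e must have product 30, so R1C4 = 3.
3 is placed in column 5, leaving R1C5 = 2.
4 is placed in row 3; hence R3C4 = 2.
Cage c has product 8; hence R4C4 = 4.
Cage d needs product 24, so R5C3 = 4.
The 4 cells of cage f must have product 30, which forces R4C3 = 2.
Cage b needs two cells with product 2, so R2C2 = 2.
Column 3 already has 2, leaving R2C3 = 1.
Column 3 now contains 1, leaving R3C3 = 3.
2 is placed in column 2; hence R5C2 = 3.
3 is placed in row 3, leaving R3C1 = 5.
Cage f needs product 30, which forces R3C2 = 1.
Cage i's pair has product 15, so R4C1 = 3.
3 is placed in column 2; hence R4C2 = 5.
Row 5 now contains 3; hence R5C1 = 2.

1 4 5 3 2 / 4 2 1 5 3 / 5 1 3 2 4 / 3 5 2 4 1 / 2 3 4 1 5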